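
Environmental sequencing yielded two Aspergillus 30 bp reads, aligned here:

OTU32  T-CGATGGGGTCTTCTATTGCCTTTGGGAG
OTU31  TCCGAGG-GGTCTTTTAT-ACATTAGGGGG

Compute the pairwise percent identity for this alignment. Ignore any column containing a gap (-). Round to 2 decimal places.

77.78%

Excluding the 3 gap columns leaves 27 comparable sites.
Mismatches occur at site 6 (T→G), site 15 (C→T), site 20 (G→A), site 22 (C→A), site 25 (T→A), site 29 (A→G).
21 of the 27 comparable sites match, so the percent identity is 21/27 × 100 = 77.78%.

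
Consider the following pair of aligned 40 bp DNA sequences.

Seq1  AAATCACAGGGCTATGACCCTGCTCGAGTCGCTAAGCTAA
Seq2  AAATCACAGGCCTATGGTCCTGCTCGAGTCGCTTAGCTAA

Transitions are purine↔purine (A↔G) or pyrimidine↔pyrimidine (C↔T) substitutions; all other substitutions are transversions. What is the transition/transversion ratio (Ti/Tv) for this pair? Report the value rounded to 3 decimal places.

1.000

The sequences differ at positions 11 (G/C, transversion), 17 (A/G, transition), 18 (C/T, transition), 34 (A/T, transversion).
Of the 4 differences, 2 transitions and 2 transversions, so Ti/Tv = 2/2 = 1.000.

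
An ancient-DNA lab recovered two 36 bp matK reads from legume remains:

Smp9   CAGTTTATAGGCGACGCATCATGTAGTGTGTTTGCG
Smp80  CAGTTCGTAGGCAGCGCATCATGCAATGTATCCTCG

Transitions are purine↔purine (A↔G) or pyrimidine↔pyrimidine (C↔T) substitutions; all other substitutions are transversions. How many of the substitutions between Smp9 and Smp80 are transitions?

The sequences differ at positions 6 (T/C, transition), 7 (A/G, transition), 13 (G/A, transition), 14 (A/G, transition), 24 (T/C, transition), 26 (G/A, transition), 30 (G/A, transition), 32 (T/C, transition), 33 (T/C, transition), 34 (G/T, transversion).
Of the 10 differences, 9 transitions and 1 transversion, so the answer is 9.

9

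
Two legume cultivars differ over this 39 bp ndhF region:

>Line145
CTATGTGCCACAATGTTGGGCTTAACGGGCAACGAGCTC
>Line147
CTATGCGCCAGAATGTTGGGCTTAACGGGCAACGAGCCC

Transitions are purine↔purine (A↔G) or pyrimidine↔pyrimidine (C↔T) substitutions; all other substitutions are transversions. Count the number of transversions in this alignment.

1

The sequences differ at positions 6 (T/C, transition), 11 (C/G, transversion), 38 (T/C, transition).
Of the 3 differences, 2 transitions and 1 transversion, so the answer is 1.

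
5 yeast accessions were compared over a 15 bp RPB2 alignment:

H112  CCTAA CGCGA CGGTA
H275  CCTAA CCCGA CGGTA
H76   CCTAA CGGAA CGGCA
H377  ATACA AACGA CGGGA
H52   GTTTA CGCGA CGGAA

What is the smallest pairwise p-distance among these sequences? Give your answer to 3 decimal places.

0.067

Pairwise Hamming distances:
  H112 vs H275: 1
  H112 vs H76: 3
  H112 vs H377: 7
  H112 vs H52: 4
  H275 vs H76: 4
  H275 vs H377: 7
  H275 vs H52: 5
  H76 vs H377: 9
  H76 vs H52: 6
  H377 vs H52: 6
The smallest is 1 mismatch, between H112 and H275; p = 1/15 = 0.067.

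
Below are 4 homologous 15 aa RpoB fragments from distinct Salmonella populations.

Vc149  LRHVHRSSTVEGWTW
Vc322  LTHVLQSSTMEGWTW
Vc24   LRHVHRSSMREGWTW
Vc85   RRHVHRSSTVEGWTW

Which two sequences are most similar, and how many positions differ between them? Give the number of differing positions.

Pairwise Hamming distances:
  Vc149 vs Vc322: 4
  Vc149 vs Vc24: 2
  Vc149 vs Vc85: 1
  Vc322 vs Vc24: 5
  Vc322 vs Vc85: 5
  Vc24 vs Vc85: 3
The smallest is 1, between Vc149 and Vc85.

1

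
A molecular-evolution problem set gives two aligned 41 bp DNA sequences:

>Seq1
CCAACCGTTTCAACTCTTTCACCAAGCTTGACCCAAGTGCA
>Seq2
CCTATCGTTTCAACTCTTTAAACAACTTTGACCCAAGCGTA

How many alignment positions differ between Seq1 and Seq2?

Mismatches occur at site 3 (A/T), site 5 (C/T), site 20 (C/A), site 22 (C/A), site 26 (G/C), site 27 (C/T), site 38 (T/C), site 40 (C/T).
That gives 8 mismatches out of 41 aligned sites, so the Hamming distance is 8.

8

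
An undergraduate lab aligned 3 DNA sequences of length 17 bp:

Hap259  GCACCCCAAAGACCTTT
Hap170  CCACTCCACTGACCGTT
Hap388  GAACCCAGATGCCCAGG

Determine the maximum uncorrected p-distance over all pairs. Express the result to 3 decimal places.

Pairwise Hamming distances:
  Hap259 vs Hap170: 5
  Hap259 vs Hap388: 8
  Hap170 vs Hap388: 10
The largest is 10 mismatches, between Hap170 and Hap388; p = 10/17 = 0.588.

0.588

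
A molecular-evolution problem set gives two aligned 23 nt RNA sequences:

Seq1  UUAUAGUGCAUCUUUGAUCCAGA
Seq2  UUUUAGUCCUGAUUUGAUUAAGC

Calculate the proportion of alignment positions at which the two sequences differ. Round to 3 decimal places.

0.348

Mismatches occur at site 3 (A↔U), site 8 (G↔C), site 10 (A↔U), site 11 (U↔G), site 12 (C↔A), site 19 (C↔U), site 20 (C↔A), site 23 (A↔C).
There are 8 differences over 23 sites, so p = 8/23 = 0.348.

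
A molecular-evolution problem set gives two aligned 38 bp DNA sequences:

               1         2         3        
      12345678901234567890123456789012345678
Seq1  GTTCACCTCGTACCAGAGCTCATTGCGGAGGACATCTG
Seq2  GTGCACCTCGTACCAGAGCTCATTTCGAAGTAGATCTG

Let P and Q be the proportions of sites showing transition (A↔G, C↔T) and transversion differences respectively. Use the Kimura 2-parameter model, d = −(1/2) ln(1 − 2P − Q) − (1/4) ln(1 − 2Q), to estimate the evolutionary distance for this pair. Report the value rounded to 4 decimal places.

The sequences differ at positions 3 (T/G, transversion), 25 (G/T, transversion), 28 (G/A, transition), 31 (G/T, transversion), 33 (C/G, transversion).
Of the 5 differences, 1 transition and 4 transversions over 38 sites: P = 1/38 = 0.026316, Q = 4/38 = 0.105263.
d = −0.5·ln(0.842105) − 0.25·ln(0.789474) = −0.5·(-0.171851) − 0.25·(-0.236388) = 0.1450.

0.1450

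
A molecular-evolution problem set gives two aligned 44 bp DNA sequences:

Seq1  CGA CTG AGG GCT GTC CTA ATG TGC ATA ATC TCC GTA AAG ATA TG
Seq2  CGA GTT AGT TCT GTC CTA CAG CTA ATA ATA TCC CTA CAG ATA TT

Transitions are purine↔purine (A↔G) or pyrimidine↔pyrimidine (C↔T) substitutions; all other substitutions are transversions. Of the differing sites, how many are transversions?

12

Differing sites — 4:C/G (Tv); 6:G/T (Tv); 9:G/T (Tv); 10:G/T (Tv); 19:A/C (Tv); 20:T/A (Tv); 22:T/C (Ti); 23:G/T (Tv); 24:C/A (Tv); 30:C/A (Tv); 34:G/C (Tv); 37:A/C (Tv); 44:G/T (Tv).
Of the 13 differences, 1 transition and 12 transversions, so the answer is 12.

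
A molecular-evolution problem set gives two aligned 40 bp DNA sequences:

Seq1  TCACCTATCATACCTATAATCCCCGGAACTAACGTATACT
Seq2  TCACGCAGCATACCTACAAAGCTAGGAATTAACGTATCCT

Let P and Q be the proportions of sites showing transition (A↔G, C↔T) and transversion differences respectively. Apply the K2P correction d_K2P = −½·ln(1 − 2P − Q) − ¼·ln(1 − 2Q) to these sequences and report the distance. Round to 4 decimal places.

Mismatches occur at site 5 (C↔G, transversion), site 6 (T↔C, transition), site 8 (T↔G, transversion), site 17 (T↔C, transition), site 20 (T↔A, transversion), site 21 (C↔G, transversion), site 23 (C↔T, transition), site 24 (C↔A, transversion), site 29 (C↔T, transition), site 38 (A↔C, transversion).
Of the 10 differences, 4 transitions and 6 transversions over 40 sites: P = 4/40 = 0.100000, Q = 6/40 = 0.150000.
d = −0.5·ln(0.650000) − 0.25·ln(0.700000) = −0.5·(-0.430783) − 0.25·(-0.356675) = 0.3046.

0.3046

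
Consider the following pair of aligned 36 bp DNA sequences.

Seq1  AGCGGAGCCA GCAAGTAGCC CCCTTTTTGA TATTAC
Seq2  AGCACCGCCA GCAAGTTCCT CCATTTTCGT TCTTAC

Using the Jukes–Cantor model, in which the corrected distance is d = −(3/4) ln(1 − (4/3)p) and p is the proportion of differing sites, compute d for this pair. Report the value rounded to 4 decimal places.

0.3470

The sequences differ at positions 4 (G/A), 5 (G/C), 6 (A/C), 17 (A/T), 18 (G/C), 20 (C/T), 23 (C/A), 28 (T/C), 30 (A/T), 32 (A/C).
p = 10/36 = 0.277778.
d = −0.75 · ln(1 − (4/3)·0.277778) = −0.75 · ln(0.629629) = −0.75 · (-0.462625) = 0.3470.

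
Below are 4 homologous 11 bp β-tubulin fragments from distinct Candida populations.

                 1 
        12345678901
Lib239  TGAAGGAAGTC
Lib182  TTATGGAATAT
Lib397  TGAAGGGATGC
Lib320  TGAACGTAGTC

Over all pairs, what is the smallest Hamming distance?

Pairwise Hamming distances:
  Lib239 vs Lib182: 5
  Lib239 vs Lib397: 3
  Lib239 vs Lib320: 2
  Lib182 vs Lib397: 5
  Lib182 vs Lib320: 7
  Lib397 vs Lib320: 4
The smallest is 2, between Lib239 and Lib320.

2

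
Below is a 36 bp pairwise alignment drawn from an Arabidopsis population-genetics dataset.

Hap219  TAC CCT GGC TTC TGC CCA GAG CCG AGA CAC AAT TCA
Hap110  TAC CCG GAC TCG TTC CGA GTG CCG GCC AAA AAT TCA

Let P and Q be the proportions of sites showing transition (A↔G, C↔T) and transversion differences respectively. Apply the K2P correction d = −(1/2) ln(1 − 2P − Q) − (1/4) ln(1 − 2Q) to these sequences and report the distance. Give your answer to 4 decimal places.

The sequences differ at positions 6 (T/G, transversion), 8 (G/A, transition), 11 (T/C, transition), 12 (C/G, transversion), 14 (G/T, transversion), 17 (C/G, transversion), 20 (A/T, transversion), 25 (A/G, transition), 26 (G/C, transversion), 27 (A/C, transversion), 28 (C/A, transversion), 30 (C/A, transversion).
Of the 12 differences, 3 transitions and 9 transversions over 36 sites: P = 3/36 = 0.083333, Q = 9/36 = 0.250000.
d = −0.5·ln(0.583334) − 0.25·ln(0.500000) = −0.5·(-0.538995) − 0.25·(-0.693147) = 0.4428.

0.4428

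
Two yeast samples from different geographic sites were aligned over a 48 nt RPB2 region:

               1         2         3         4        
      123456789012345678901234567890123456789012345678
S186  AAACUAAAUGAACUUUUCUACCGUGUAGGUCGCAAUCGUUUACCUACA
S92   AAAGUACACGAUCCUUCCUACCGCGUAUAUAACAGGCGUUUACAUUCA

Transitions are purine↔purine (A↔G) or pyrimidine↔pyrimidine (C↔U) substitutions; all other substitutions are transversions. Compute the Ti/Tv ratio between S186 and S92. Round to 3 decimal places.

0.875

The sequences differ at positions 4 (C/G, transversion), 7 (A/C, transversion), 9 (U/C, transition), 12 (A/U, transversion), 14 (U/C, transition), 17 (U/C, transition), 24 (U/C, transition), 28 (G/U, transversion), 29 (G/A, transition), 31 (C/A, transversion), 32 (G/A, transition), 35 (A/G, transition), 36 (U/G, transversion), 44 (C/A, transversion), 46 (A/U, transversion).
Of the 15 differences, 7 transitions and 8 transversions, so Ti/Tv = 7/8 = 0.875.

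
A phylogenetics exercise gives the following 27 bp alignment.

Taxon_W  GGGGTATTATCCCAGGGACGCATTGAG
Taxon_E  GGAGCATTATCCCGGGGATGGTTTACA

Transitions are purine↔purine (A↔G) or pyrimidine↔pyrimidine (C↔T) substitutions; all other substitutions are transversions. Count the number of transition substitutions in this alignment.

6

Mismatches occur at site 3 (G/A, transition), site 5 (T/C, transition), site 14 (A/G, transition), site 19 (C/T, transition), site 21 (C/G, transversion), site 22 (A/T, transversion), site 25 (G/A, transition), site 26 (A/C, transversion), site 27 (G/A, transition).
Of the 9 differences, 6 transitions and 3 transversions, so the answer is 6.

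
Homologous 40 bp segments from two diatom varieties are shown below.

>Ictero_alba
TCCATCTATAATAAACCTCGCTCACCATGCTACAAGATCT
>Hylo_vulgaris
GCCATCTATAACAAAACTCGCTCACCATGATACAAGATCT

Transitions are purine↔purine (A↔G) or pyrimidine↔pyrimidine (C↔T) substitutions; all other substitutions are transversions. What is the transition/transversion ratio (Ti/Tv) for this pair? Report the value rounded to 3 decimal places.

0.333

Mismatches occur at site 1 (T/G, transversion), site 12 (T/C, transition), site 16 (C/A, transversion), site 30 (C/A, transversion).
Of the 4 differences, 1 transition and 3 transversions, so Ti/Tv = 1/3 = 0.333.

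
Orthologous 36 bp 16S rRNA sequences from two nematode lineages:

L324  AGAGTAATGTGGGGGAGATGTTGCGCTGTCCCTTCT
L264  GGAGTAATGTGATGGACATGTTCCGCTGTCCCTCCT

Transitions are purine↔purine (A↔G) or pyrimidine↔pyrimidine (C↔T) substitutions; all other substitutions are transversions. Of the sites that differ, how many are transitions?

3

Differing sites — 1:A/G (Ti); 12:G/A (Ti); 13:G/T (Tv); 17:G/C (Tv); 23:G/C (Tv); 34:T/C (Ti).
Of the 6 differences, 3 transitions and 3 transversions, so the answer is 3.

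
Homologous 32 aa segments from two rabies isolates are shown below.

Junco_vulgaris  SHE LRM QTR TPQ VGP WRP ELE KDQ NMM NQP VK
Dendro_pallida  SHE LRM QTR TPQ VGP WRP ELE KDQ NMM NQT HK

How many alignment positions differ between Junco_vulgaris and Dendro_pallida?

Differing sites — 30:P/T; 31:V/H.
That gives 2 mismatches out of 32 aligned sites, so the Hamming distance is 2.

2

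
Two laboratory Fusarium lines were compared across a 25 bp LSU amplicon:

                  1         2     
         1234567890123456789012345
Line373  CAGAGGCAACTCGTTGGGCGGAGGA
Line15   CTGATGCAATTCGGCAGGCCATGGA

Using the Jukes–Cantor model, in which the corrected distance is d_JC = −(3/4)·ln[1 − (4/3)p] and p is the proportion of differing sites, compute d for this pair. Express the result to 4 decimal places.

0.4904

Mismatches occur at site 2 (A→T), site 5 (G→T), site 10 (C→T), site 14 (T→G), site 15 (T→C), site 16 (G→A), site 20 (G→C), site 21 (G→A), site 22 (A→T).
p = 9/25 = 0.360000.
d = −0.75 · ln(1 − (4/3)·0.360000) = −0.75 · ln(0.520000) = −0.75 · (-0.653926) = 0.4904.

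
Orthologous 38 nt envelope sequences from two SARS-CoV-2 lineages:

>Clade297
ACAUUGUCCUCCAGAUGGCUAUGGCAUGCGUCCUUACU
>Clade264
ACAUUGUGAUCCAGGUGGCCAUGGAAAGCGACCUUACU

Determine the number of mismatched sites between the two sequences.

7

Mismatches occur at site 8 (C↔G), site 9 (C↔A), site 15 (A↔G), site 20 (U↔C), site 25 (C↔A), site 27 (U↔A), site 31 (U↔A).
That gives 7 mismatches out of 38 aligned sites, so the Hamming distance is 7.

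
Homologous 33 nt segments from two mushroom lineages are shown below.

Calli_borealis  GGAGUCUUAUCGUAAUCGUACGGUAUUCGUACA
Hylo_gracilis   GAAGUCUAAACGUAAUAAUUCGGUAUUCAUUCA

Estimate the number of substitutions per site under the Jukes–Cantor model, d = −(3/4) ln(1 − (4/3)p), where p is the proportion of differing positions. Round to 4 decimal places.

0.2928

Differing sites — 2:G/A; 8:U/A; 10:U/A; 17:C/A; 18:G/A; 20:A/U; 29:G/A; 31:A/U.
p = 8/33 = 0.242424.
d = −0.75 · ln(1 − (4/3)·0.242424) = −0.75 · ln(0.676768) = −0.75 · (-0.390427) = 0.2928.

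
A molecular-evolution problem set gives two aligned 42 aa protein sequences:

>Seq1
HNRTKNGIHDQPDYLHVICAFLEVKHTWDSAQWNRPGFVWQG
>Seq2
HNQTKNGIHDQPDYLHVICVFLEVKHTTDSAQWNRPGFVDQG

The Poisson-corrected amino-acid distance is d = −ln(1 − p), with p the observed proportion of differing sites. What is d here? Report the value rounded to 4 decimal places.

The sequences differ at positions 3 (R/Q), 20 (A/V), 28 (W/T), 40 (W/D).
p = 4/42 = 0.095238.
d = −ln(1 − 0.095238) = −ln(0.904762) = 0.1001.

0.1001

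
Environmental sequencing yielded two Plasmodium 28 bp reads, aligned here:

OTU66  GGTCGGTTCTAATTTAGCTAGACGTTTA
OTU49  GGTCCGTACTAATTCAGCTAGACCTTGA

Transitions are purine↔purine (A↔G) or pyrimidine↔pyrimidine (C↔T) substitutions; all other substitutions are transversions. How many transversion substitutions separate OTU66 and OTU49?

4

Differing sites — 5:G/C (Tv); 8:T/A (Tv); 15:T/C (Ti); 24:G/C (Tv); 27:T/G (Tv).
Of the 5 differences, 1 transition and 4 transversions, so the answer is 4.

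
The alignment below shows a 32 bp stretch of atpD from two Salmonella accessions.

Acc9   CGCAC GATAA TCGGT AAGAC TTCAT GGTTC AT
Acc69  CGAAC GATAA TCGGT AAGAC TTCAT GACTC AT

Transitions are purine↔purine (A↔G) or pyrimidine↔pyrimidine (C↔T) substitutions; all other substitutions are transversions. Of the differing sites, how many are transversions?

1

Mismatches occur at site 3 (C↔A, transversion), site 27 (G↔A, transition), site 28 (T↔C, transition).
Of the 3 differences, 2 transitions and 1 transversion, so the answer is 1.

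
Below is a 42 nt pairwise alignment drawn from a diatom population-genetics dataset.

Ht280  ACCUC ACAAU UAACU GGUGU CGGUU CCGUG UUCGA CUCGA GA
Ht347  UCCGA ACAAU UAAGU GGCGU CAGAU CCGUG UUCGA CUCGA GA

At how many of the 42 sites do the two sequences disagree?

The sequences differ at positions 1 (A/U), 4 (U/G), 5 (C/A), 14 (C/G), 18 (U/C), 22 (G/A), 24 (U/A).
That gives 7 mismatches out of 42 aligned sites, so the Hamming distance is 7.

7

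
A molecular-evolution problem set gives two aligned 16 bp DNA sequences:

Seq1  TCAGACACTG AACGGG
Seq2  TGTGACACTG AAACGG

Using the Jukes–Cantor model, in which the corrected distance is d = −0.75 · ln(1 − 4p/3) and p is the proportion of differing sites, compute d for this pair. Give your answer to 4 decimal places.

0.3041

Differing sites — 2:C/G; 3:A/T; 13:C/A; 14:G/C.
p = 4/16 = 0.250000.
d = −0.75 · ln(1 − (4/3)·0.250000) = −0.75 · ln(0.666667) = −0.75 · (-0.405465) = 0.3041.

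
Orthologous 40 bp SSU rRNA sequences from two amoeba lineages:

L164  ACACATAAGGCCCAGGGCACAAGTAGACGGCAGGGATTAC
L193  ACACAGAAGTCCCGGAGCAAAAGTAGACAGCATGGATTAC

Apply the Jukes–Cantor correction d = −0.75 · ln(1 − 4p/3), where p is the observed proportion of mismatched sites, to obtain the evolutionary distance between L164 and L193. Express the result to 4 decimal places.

Mismatches occur at site 6 (T↔G), site 10 (G↔T), site 14 (A↔G), site 16 (G↔A), site 20 (C↔A), site 29 (G↔A), site 33 (G↔T).
p = 7/40 = 0.175000.
d = −0.75 · ln(1 − (4/3)·0.175000) = −0.75 · ln(0.766667) = −0.75 · (-0.265703) = 0.1993.

0.1993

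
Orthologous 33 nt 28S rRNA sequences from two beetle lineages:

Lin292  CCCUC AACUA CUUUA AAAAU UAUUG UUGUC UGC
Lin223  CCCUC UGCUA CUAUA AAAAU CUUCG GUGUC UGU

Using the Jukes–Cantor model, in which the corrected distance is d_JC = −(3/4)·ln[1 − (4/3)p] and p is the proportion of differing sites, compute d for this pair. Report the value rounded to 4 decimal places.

Differing sites — 6:A/U; 7:A/G; 13:U/A; 21:U/C; 22:A/U; 24:U/C; 26:U/G; 33:C/U.
p = 8/33 = 0.242424.
d = −0.75 · ln(1 − (4/3)·0.242424) = −0.75 · ln(0.676768) = −0.75 · (-0.390427) = 0.2928.

0.2928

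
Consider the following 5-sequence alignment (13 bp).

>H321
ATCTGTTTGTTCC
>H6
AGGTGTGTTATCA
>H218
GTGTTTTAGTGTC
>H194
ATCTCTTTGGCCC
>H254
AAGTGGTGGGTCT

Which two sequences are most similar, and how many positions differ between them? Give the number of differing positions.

3

Pairwise Hamming distances:
  H321 vs H6: 6
  H321 vs H218: 6
  H321 vs H194: 3
  H321 vs H254: 6
  H6 vs H218: 10
  H6 vs H194: 8
  H6 vs H254: 7
  H218 vs H194: 7
  H218 vs H254: 9
  H194 vs H254: 7
The smallest is 3, between H321 and H194.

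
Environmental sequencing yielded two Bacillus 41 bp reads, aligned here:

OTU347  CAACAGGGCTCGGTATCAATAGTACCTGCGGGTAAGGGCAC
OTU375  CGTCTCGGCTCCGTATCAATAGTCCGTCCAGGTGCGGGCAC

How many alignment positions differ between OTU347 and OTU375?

11

Mismatches occur at site 2 (A→G), site 3 (A→T), site 5 (A→T), site 6 (G→C), site 12 (G→C), site 24 (A→C), site 26 (C→G), site 28 (G→C), site 30 (G→A), site 34 (A→G), site 35 (A→C).
That gives 11 mismatches out of 41 aligned sites, so the Hamming distance is 11.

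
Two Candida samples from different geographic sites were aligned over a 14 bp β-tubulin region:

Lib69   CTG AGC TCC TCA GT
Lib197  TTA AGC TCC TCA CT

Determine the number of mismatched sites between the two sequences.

Differing sites — 1:C/T; 3:G/A; 13:G/C.
That gives 3 mismatches out of 14 aligned sites, so the Hamming distance is 3.

3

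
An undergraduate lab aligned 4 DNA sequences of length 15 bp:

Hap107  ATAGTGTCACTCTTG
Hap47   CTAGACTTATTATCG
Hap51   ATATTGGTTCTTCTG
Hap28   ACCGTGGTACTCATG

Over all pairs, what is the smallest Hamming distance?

5

Pairwise Hamming distances:
  Hap107 vs Hap47: 7
  Hap107 vs Hap51: 6
  Hap107 vs Hap28: 5
  Hap47 vs Hap51: 10
  Hap47 vs Hap28: 10
  Hap51 vs Hap28: 6
The smallest is 5, between Hap107 and Hap28.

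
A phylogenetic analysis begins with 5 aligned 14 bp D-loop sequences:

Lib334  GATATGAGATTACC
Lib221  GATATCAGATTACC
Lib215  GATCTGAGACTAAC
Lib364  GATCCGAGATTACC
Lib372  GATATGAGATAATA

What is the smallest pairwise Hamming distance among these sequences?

1

Pairwise Hamming distances:
  Lib334 vs Lib221: 1
  Lib334 vs Lib215: 3
  Lib334 vs Lib364: 2
  Lib334 vs Lib372: 3
  Lib221 vs Lib215: 4
  Lib221 vs Lib364: 3
  Lib221 vs Lib372: 4
  Lib215 vs Lib364: 3
  Lib215 vs Lib372: 5
  Lib364 vs Lib372: 5
The smallest is 1, between Lib334 and Lib221.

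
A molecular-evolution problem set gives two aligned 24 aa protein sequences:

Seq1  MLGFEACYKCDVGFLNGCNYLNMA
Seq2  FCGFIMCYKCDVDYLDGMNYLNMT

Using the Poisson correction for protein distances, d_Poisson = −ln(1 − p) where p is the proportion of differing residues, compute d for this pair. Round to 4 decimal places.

0.4700

The sequences differ at positions 1 (M/F), 2 (L/C), 5 (E/I), 6 (A/M), 13 (G/D), 14 (F/Y), 16 (N/D), 18 (C/M), 24 (A/T).
p = 9/24 = 0.375000.
d = −ln(1 − 0.375000) = −ln(0.625000) = 0.4700.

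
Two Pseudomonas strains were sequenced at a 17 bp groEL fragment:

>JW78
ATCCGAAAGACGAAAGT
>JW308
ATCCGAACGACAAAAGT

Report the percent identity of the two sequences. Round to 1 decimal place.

88.2%

The sequences differ at positions 8 (A/C), 12 (G/A).
15 of the 17 sites match, so the percent identity is 15/17 × 100 = 88.2%.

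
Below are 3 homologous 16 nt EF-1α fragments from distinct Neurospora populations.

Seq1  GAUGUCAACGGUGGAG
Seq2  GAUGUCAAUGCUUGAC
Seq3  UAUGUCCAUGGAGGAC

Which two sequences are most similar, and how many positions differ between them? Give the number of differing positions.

4

Pairwise Hamming distances:
  Seq1 vs Seq2: 4
  Seq1 vs Seq3: 5
  Seq2 vs Seq3: 5
The smallest is 4, between Seq1 and Seq2.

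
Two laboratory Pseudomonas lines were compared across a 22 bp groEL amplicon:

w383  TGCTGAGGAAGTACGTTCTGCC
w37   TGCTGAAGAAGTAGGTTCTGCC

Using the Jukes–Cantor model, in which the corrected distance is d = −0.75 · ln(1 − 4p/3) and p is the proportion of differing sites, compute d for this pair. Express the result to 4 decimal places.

0.0969

Mismatches occur at site 7 (G/A), site 14 (C/G).
p = 2/22 = 0.090909.
d = −0.75 · ln(1 − (4/3)·0.090909) = −0.75 · ln(0.878788) = −0.75 · (-0.129212) = 0.0969.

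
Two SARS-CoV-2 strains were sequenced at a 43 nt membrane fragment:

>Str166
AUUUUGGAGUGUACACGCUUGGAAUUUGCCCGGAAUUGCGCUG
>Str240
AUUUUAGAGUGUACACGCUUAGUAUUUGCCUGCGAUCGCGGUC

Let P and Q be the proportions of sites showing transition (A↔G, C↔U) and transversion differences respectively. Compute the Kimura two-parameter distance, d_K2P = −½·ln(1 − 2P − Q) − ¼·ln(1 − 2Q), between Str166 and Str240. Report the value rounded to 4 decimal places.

0.2484

Differing sites — 6:G/A (Ti); 21:G/A (Ti); 23:A/U (Tv); 31:C/U (Ti); 33:G/C (Tv); 34:A/G (Ti); 37:U/C (Ti); 41:C/G (Tv); 43:G/C (Tv).
Of the 9 differences, 5 transitions and 4 transversions over 43 sites: P = 5/43 = 0.116279, Q = 4/43 = 0.093023.
d = −0.5·ln(0.674419) − 0.25·ln(0.813954) = −0.5·(-0.393904) − 0.25·(-0.205851) = 0.2484.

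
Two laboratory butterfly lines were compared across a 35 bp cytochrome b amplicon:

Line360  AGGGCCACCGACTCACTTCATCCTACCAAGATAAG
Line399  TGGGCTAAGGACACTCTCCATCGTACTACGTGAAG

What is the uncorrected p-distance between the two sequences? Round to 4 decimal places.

The sequences differ at positions 1 (A/T), 6 (C/T), 8 (C/A), 9 (C/G), 13 (T/A), 15 (A/T), 18 (T/C), 23 (C/G), 27 (C/T), 29 (A/C), 31 (A/T), 32 (T/G).
There are 12 differences over 35 sites, so p = 12/35 = 0.3429.

0.3429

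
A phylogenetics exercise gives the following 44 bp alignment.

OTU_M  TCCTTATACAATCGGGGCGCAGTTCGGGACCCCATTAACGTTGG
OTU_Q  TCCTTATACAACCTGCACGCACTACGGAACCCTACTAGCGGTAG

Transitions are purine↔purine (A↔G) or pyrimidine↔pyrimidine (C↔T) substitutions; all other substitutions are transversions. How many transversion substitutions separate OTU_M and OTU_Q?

5

Differing sites — 12:T/C (Ti); 14:G/T (Tv); 16:G/C (Tv); 17:G/A (Ti); 22:G/C (Tv); 24:T/A (Tv); 28:G/A (Ti); 33:C/T (Ti); 35:T/C (Ti); 38:A/G (Ti); 41:T/G (Tv); 43:G/A (Ti).
Of the 12 differences, 7 transitions and 5 transversions, so the answer is 5.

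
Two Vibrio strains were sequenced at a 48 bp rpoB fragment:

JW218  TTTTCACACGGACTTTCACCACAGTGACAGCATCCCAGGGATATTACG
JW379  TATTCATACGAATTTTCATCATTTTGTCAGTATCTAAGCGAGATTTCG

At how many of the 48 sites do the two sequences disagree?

Mismatches occur at site 2 (T→A), site 7 (C→T), site 11 (G→A), site 13 (C→T), site 19 (C→T), site 22 (C→T), site 23 (A→T), site 24 (G→T), site 27 (A→T), site 31 (C→T), site 35 (C→T), site 36 (C→A), site 39 (G→C), site 42 (T→G), site 46 (A→T).
That gives 15 mismatches out of 48 aligned sites, so the Hamming distance is 15.

15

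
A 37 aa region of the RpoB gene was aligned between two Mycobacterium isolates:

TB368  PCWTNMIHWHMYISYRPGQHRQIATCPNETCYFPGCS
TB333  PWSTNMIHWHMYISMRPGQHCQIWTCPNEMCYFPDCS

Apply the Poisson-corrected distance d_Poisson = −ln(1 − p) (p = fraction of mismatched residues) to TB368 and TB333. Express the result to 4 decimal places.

The sequences differ at positions 2 (C/W), 3 (W/S), 15 (Y/M), 21 (R/C), 24 (A/W), 30 (T/M), 35 (G/D).
p = 7/37 = 0.189189.
d = −ln(1 − 0.189189) = −ln(0.810811) = 0.2097.

0.2097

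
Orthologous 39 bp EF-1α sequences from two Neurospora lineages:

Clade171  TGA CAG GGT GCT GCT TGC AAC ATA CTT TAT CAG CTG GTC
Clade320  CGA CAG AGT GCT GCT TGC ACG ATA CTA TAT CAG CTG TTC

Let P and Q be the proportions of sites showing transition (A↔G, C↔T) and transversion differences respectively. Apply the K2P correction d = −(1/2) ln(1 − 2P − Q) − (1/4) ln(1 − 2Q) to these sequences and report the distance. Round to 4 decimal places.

0.1722

Mismatches occur at site 1 (T↔C, transition), site 7 (G↔A, transition), site 20 (A↔C, transversion), site 21 (C↔G, transversion), site 27 (T↔A, transversion), site 37 (G↔T, transversion).
Of the 6 differences, 2 transitions and 4 transversions over 39 sites: P = 2/39 = 0.051282, Q = 4/39 = 0.102564.
d = −0.5·ln(0.794872) − 0.25·ln(0.794872) = −0.5·(-0.229574) − 0.25·(-0.229574) = 0.1722.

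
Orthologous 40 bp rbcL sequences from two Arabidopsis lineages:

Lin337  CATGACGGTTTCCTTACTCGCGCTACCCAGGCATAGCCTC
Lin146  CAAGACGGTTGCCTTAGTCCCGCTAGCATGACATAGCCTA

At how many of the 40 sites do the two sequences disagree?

Differing sites — 3:T/A; 11:T/G; 17:C/G; 20:G/C; 26:C/G; 28:C/A; 29:A/T; 31:G/A; 40:C/A.
That gives 9 mismatches out of 40 aligned sites, so the Hamming distance is 9.

9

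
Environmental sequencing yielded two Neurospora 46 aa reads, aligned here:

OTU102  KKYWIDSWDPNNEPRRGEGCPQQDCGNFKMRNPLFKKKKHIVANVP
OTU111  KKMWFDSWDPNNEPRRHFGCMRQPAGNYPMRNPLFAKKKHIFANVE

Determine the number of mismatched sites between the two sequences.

13

The sequences differ at positions 3 (Y/M), 5 (I/F), 17 (G/H), 18 (E/F), 21 (P/M), 22 (Q/R), 24 (D/P), 25 (C/A), 28 (F/Y), 29 (K/P), 36 (K/A), 42 (V/F), 46 (P/E).
That gives 13 mismatches out of 46 aligned sites, so the Hamming distance is 13.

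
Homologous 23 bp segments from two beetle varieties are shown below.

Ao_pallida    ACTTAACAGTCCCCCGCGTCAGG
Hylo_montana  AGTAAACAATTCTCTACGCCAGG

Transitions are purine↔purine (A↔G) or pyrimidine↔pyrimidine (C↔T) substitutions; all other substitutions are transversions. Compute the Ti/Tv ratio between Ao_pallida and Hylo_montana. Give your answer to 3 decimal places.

Differing sites — 2:C/G (Tv); 4:T/A (Tv); 9:G/A (Ti); 11:C/T (Ti); 13:C/T (Ti); 15:C/T (Ti); 16:G/A (Ti); 19:T/C (Ti).
Of the 8 differences, 6 transitions and 2 transversions, so Ti/Tv = 6/2 = 3.000.

3.000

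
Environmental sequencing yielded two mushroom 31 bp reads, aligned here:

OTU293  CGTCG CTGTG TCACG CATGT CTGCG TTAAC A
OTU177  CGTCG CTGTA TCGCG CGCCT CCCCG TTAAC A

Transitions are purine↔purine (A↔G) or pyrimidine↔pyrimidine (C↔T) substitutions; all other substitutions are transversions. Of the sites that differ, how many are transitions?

5

The sequences differ at positions 10 (G/A, transition), 13 (A/G, transition), 17 (A/G, transition), 18 (T/C, transition), 19 (G/C, transversion), 22 (T/C, transition), 23 (G/C, transversion).
Of the 7 differences, 5 transitions and 2 transversions, so the answer is 5.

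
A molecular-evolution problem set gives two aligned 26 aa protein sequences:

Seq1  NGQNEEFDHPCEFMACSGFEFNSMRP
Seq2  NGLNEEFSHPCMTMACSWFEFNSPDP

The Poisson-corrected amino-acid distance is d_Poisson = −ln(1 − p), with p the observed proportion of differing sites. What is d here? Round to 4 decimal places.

0.3137

Mismatches occur at site 3 (Q/L), site 8 (D/S), site 12 (E/M), site 13 (F/T), site 18 (G/W), site 24 (M/P), site 25 (R/D).
p = 7/26 = 0.269231.
d = −ln(1 − 0.269231) = −ln(0.730769) = 0.3137.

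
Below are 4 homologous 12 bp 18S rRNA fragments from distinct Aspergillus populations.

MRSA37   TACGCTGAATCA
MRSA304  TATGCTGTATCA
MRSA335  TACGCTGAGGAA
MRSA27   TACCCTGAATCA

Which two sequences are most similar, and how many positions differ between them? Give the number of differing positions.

Pairwise Hamming distances:
  MRSA37 vs MRSA304: 2
  MRSA37 vs MRSA335: 3
  MRSA37 vs MRSA27: 1
  MRSA304 vs MRSA335: 5
  MRSA304 vs MRSA27: 3
  MRSA335 vs MRSA27: 4
The smallest is 1, between MRSA37 and MRSA27.

1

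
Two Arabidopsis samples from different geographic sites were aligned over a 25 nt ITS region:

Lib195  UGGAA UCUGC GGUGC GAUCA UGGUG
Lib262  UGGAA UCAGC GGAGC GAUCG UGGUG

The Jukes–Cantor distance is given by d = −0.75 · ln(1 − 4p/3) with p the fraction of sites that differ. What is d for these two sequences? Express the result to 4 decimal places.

0.1308

Mismatches occur at site 8 (U→A), site 13 (U→A), site 20 (A→G).
p = 3/25 = 0.120000.
d = −0.75 · ln(1 − (4/3)·0.120000) = −0.75 · ln(0.840000) = −0.75 · (-0.174353) = 0.1308.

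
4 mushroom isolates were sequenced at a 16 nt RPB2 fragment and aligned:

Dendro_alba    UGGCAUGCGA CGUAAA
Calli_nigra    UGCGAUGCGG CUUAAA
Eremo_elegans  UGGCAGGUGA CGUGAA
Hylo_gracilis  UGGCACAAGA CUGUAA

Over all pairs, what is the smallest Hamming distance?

3

Pairwise Hamming distances:
  Dendro_alba vs Calli_nigra: 4
  Dendro_alba vs Eremo_elegans: 3
  Dendro_alba vs Hylo_gracilis: 6
  Calli_nigra vs Eremo_elegans: 7
  Calli_nigra vs Hylo_gracilis: 8
  Eremo_elegans vs Hylo_gracilis: 6
The smallest is 3, between Dendro_alba and Eremo_elegans.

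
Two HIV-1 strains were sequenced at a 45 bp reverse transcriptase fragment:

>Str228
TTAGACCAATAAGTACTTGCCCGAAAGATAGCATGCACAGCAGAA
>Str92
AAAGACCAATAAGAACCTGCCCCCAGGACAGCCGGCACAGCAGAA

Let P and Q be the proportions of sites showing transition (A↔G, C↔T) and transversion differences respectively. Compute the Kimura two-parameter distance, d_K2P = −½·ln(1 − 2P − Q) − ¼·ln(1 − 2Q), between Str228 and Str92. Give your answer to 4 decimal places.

The sequences differ at positions 1 (T/A, transversion), 2 (T/A, transversion), 14 (T/A, transversion), 17 (T/C, transition), 23 (G/C, transversion), 24 (A/C, transversion), 26 (A/G, transition), 29 (T/C, transition), 33 (A/C, transversion), 34 (T/G, transversion).
Of the 10 differences, 3 transitions and 7 transversions over 45 sites: P = 3/45 = 0.066667, Q = 7/45 = 0.155556.
d = −0.5·ln(0.711110) − 0.25·ln(0.688888) = −0.5·(-0.340928) − 0.25·(-0.372677) = 0.2636.

0.2636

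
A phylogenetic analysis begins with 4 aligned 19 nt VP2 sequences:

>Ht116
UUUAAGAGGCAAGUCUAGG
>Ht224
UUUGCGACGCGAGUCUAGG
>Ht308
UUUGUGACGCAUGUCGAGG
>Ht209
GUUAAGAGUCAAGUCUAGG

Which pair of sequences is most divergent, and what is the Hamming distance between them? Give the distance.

7

Pairwise Hamming distances:
  Ht116 vs Ht224: 4
  Ht116 vs Ht308: 5
  Ht116 vs Ht209: 2
  Ht224 vs Ht308: 4
  Ht224 vs Ht209: 6
  Ht308 vs Ht209: 7
The largest is 7, between Ht308 and Ht209.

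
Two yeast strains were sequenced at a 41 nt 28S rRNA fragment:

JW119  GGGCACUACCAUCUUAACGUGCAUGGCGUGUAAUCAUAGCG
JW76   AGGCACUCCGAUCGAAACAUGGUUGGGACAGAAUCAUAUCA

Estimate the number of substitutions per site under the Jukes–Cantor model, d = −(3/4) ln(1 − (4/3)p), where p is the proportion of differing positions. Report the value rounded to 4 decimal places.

Differing sites — 1:G/A; 8:A/C; 10:C/G; 14:U/G; 15:U/A; 19:G/A; 22:C/G; 23:A/U; 27:C/G; 28:G/A; 29:U/C; 30:G/A; 31:U/G; 39:G/U; 41:G/A.
p = 15/41 = 0.365854.
d = −0.75 · ln(1 − (4/3)·0.365854) = −0.75 · ln(0.512195) = −0.75 · (-0.669050) = 0.5018.

0.5018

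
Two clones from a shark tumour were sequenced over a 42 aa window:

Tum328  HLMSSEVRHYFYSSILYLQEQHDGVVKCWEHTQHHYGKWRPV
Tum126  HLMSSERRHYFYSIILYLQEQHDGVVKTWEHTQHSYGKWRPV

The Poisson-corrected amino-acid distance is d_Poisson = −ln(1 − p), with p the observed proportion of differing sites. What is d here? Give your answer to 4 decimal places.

0.1001

The sequences differ at positions 7 (V/R), 14 (S/I), 28 (C/T), 35 (H/S).
p = 4/42 = 0.095238.
d = −ln(1 − 0.095238) = −ln(0.904762) = 0.1001.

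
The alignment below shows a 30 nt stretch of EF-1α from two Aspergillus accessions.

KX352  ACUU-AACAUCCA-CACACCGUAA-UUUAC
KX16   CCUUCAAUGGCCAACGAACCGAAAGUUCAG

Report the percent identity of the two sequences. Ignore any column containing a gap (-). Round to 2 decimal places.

66.67%

Excluding the 3 gap columns leaves 27 comparable sites.
Differing sites — 1:A/C; 8:C/U; 9:A/G; 10:U/G; 16:A/G; 17:C/A; 22:U/A; 28:U/C; 30:C/G.
18 of the 27 comparable sites match, so the percent identity is 18/27 × 100 = 66.67%.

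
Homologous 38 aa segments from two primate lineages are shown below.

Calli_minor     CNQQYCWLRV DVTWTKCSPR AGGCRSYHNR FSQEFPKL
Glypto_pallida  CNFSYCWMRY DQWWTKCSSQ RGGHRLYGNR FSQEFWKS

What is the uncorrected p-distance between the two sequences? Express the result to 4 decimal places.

The sequences differ at positions 3 (Q/F), 4 (Q/S), 8 (L/M), 10 (V/Y), 12 (V/Q), 13 (T/W), 19 (P/S), 20 (R/Q), 21 (A/R), 24 (C/H), 26 (S/L), 28 (H/G), 36 (P/W), 38 (L/S).
There are 14 differences over 38 sites, so p = 14/38 = 0.3684.

0.3684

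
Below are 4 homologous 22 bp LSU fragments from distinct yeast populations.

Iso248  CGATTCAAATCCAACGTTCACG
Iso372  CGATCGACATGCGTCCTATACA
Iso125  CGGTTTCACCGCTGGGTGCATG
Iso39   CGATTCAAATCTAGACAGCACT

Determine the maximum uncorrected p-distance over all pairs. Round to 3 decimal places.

0.682

Pairwise Hamming distances:
  Iso248 vs Iso372: 10
  Iso248 vs Iso125: 11
  Iso248 vs Iso39: 7
  Iso372 vs Iso125: 15
  Iso372 vs Iso39: 12
  Iso125 vs Iso39: 13
The largest is 15 mismatches, between Iso372 and Iso125; p = 15/22 = 0.682.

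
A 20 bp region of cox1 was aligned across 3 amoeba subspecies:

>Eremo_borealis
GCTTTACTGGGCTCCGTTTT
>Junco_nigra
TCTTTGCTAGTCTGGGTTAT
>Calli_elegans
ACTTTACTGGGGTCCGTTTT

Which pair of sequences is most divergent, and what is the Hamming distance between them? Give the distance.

Pairwise Hamming distances:
  Eremo_borealis vs Junco_nigra: 7
  Eremo_borealis vs Calli_elegans: 2
  Junco_nigra vs Calli_elegans: 8
The largest is 8, between Junco_nigra and Calli_elegans.

8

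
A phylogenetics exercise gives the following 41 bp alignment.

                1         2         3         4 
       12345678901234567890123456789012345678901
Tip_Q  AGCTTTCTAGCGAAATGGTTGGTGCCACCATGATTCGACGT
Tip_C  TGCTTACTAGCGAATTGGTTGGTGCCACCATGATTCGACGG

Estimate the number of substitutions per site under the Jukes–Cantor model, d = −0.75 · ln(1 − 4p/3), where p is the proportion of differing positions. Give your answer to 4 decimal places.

0.1045

The sequences differ at positions 1 (A/T), 6 (T/A), 15 (A/T), 41 (T/G).
p = 4/41 = 0.097561.
d = −0.75 · ln(1 − (4/3)·0.097561) = −0.75 · ln(0.869919) = −0.75 · (-0.139355) = 0.1045.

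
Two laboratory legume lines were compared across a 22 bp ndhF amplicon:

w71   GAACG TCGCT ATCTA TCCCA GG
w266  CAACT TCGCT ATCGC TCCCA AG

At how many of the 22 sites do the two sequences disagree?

The sequences differ at positions 1 (G/C), 5 (G/T), 14 (T/G), 15 (A/C), 21 (G/A).
That gives 5 mismatches out of 22 aligned sites, so the Hamming distance is 5.

5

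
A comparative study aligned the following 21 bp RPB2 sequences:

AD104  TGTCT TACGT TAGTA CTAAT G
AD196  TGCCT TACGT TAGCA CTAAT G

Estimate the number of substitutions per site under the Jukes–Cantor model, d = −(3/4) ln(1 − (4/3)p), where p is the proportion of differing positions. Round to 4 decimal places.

0.1019

The sequences differ at positions 3 (T/C), 14 (T/C).
p = 2/21 = 0.095238.
d = −0.75 · ln(1 − (4/3)·0.095238) = −0.75 · ln(0.873016) = −0.75 · (-0.135801) = 0.1019.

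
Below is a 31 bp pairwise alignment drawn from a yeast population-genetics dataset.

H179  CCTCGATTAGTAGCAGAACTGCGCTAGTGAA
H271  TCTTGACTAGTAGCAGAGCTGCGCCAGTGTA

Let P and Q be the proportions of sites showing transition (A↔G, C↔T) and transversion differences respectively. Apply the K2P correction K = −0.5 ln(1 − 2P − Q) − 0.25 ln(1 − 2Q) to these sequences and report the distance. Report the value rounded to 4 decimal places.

0.2358

The sequences differ at positions 1 (C/T, transition), 4 (C/T, transition), 7 (T/C, transition), 18 (A/G, transition), 25 (T/C, transition), 30 (A/T, transversion).
Of the 6 differences, 5 transitions and 1 transversion over 31 sites: P = 5/31 = 0.161290, Q = 1/31 = 0.032258.
d = −0.5·ln(0.645162) − 0.25·ln(0.935484) = −0.5·(-0.438254) − 0.25·(-0.066691) = 0.2358.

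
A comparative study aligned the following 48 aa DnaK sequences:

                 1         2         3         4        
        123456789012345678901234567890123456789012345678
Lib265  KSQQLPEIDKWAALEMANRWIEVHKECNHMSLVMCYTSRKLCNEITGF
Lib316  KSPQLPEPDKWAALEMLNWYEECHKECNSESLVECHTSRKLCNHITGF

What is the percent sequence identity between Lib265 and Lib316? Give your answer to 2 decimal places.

Differing sites — 3:Q/P; 8:I/P; 17:A/L; 19:R/W; 20:W/Y; 21:I/E; 23:V/C; 29:H/S; 30:M/E; 34:M/E; 36:Y/H; 44:E/H.
36 of the 48 sites match, so the percent identity is 36/48 × 100 = 75.00%.

75.00%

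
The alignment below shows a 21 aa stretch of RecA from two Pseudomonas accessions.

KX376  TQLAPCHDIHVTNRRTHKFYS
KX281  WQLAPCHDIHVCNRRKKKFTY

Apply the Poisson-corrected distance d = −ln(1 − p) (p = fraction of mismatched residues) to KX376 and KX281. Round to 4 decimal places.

0.3365

Mismatches occur at site 1 (T/W), site 12 (T/C), site 16 (T/K), site 17 (H/K), site 20 (Y/T), site 21 (S/Y).
p = 6/21 = 0.285714.
d = −ln(1 − 0.285714) = −ln(0.714286) = 0.3365.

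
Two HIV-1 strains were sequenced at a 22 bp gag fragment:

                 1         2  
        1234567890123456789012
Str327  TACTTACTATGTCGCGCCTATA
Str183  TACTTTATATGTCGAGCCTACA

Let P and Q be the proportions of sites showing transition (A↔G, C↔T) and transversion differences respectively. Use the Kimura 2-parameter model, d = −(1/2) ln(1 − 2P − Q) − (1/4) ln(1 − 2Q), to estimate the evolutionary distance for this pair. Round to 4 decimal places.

Mismatches occur at site 6 (A→T, transversion), site 7 (C→A, transversion), site 15 (C→A, transversion), site 21 (T→C, transition).
Of the 4 differences, 1 transition and 3 transversions over 22 sites: P = 1/22 = 0.045455, Q = 3/22 = 0.136364.
d = −0.5·ln(0.772726) − 0.25·ln(0.727272) = −0.5·(-0.257831) − 0.25·(-0.318455) = 0.2085.

0.2085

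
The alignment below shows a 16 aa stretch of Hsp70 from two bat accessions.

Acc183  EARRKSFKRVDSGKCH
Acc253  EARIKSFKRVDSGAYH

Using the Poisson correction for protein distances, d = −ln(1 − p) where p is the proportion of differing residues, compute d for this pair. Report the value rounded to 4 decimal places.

0.2076

Mismatches occur at site 4 (R↔I), site 14 (K↔A), site 15 (C↔Y).
p = 3/16 = 0.187500.
d = −ln(1 − 0.187500) = −ln(0.812500) = 0.2076.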